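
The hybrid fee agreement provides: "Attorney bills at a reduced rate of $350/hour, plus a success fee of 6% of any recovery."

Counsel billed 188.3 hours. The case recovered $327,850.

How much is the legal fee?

$85,576.00

Hourly: 188.3 × $350 = $65,905.00
Success fee: 6% of $327,850 = $19,671.00
Total: $65,905.00 + $19,671.00 = $85,576.00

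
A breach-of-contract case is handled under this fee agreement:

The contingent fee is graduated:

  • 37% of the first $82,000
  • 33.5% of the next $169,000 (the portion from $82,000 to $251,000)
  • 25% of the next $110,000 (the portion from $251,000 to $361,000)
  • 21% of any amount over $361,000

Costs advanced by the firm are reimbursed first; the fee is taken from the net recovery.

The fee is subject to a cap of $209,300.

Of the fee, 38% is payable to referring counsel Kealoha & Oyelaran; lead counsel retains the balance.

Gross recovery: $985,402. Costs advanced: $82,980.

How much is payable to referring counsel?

Fee base (net of costs): $985,402 − $82,980 = $902,422
First $82,000 at 37% = $30,340.00
Next $169,000 at 33.5% = $56,615.00
Next $110,000 at 25% = $27,500.00
Remaining $541,422 at 21% = $113,698.62
Fee: $30,340.00 + $56,615.00 + $27,500.00 + $113,698.62 = $228,153.62
$228,153.62 exceeds the $209,300 cap, so the fee is capped at $209,300.00.
Referral share: 38% of $209,300.00 = $79,534.00; lead counsel retains $209,300.00 − $79,534.00 = $129,766.00.

$79,534.00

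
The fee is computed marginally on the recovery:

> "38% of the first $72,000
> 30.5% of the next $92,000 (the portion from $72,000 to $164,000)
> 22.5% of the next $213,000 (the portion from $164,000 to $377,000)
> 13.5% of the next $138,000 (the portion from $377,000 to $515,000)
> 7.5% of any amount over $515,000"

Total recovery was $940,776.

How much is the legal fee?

First $72,000 at 38% = $27,360.00
Next $92,000 at 30.5% = $28,060.00
Next $213,000 at 22.5% = $47,925.00
Next $138,000 at 13.5% = $18,630.00
Remaining $425,776 at 7.5% = $31,933.20
Fee: $27,360.00 + $28,060.00 + $47,925.00 + $18,630.00 + $31,933.20 = $153,908.20

$153,908.20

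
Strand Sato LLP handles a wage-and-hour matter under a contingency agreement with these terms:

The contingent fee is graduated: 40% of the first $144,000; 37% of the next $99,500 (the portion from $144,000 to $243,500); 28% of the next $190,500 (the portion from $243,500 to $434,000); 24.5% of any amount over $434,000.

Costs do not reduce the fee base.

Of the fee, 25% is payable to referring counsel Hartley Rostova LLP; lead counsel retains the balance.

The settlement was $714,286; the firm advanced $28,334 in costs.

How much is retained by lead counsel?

Fee base is the gross recovery, $714,286; costs are reimbursed separately.
First $144,000 at 40% = $57,600.00
Next $99,500 at 37% = $36,815.00
Next $190,500 at 28% = $53,340.00
Remaining $280,286 at 24.5% = $68,670.07
Fee: $57,600.00 + $36,815.00 + $53,340.00 + $68,670.07 = $216,425.07
Referral share: 25% of $216,425.07 = $54,106.27; lead counsel retains $216,425.07 − $54,106.27 = $162,318.80.

$162,318.80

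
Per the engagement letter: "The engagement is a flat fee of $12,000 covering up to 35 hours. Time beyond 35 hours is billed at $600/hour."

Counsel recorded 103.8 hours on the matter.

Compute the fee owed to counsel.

$53,280.00

Flat fee: $12,000.00
Excess hours: 103.8 − 35 = 68.8
Overrun: 68.8 × $600 = $41,280.00
Total: $12,000.00 + $41,280.00 = $53,280.00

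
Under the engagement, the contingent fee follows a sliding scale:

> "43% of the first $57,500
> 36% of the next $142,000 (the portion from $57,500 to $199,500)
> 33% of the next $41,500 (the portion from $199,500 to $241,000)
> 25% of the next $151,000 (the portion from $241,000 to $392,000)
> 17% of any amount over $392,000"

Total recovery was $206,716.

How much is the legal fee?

First $57,500 at 43% = $24,725.00
Next $142,000 at 36% = $51,120.00
Remaining $7,216 at 33% = $2,381.28
Fee: $24,725.00 + $51,120.00 + $2,381.28 = $78,226.28

$78,226.28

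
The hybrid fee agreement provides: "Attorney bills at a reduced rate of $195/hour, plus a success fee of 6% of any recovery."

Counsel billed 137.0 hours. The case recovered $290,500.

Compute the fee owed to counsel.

Hourly: 137.0 × $195 = $26,715.00
Success fee: 6% of $290,500 = $17,430.00
Total: $26,715.00 + $17,430.00 = $44,145.00

$44,145.00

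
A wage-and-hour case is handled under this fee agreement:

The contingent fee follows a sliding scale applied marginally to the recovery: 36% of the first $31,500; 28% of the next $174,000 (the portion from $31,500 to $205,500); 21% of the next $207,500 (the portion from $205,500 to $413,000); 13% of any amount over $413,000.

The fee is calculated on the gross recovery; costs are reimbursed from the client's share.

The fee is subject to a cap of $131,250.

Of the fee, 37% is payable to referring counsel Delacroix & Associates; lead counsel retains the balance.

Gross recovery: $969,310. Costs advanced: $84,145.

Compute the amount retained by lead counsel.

$82,687.50

Fee base is the gross recovery, $969,310; costs are reimbursed separately.
First $31,500 at 36% = $11,340.00
Next $174,000 at 28% = $48,720.00
Next $207,500 at 21% = $43,575.00
Remaining $556,310 at 13% = $72,320.30
Fee: $11,340.00 + $48,720.00 + $43,575.00 + $72,320.30 = $175,955.30
$175,955.30 exceeds the $131,250 cap, so the fee is capped at $131,250.00.
Referral share: 37% of $131,250.00 = $48,562.50; lead counsel retains $131,250.00 − $48,562.50 = $82,687.50.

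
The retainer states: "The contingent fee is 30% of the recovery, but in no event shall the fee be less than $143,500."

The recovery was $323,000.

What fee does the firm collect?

$143,500.00

30% of $323,000 = $96,900.00
That is below the $143,500 minimum, so the minimum applies.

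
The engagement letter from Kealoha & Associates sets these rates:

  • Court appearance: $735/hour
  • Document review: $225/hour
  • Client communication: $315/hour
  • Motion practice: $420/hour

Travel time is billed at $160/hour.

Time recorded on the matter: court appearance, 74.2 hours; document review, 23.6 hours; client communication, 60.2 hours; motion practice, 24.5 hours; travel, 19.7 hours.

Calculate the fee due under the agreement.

$92,252.00

Court appearance: 74.2 × $735 = $54,537.00
Document review: 23.6 × $225 = $5,310.00
Client communication: 60.2 × $315 = $18,963.00
Motion practice: 24.5 × $420 = $10,290.00
Subtotal: $54,537.00 + $5,310.00 + $18,963.00 + $10,290.00 = $89,100.00
Travel: 19.7 × $160 = $3,152.00
Total: $89,100.00 + $3,152.00 = $92,252.00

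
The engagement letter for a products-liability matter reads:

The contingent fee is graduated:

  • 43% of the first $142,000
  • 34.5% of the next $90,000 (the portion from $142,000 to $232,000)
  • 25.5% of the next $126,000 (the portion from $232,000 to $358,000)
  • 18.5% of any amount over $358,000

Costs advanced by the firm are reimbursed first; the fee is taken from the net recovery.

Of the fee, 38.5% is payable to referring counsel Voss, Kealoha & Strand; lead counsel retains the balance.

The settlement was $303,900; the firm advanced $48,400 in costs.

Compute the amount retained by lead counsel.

Fee base (net of costs): $303,900 − $48,400 = $255,500
First $142,000 at 43% = $61,060.00
Next $90,000 at 34.5% = $31,050.00
Remaining $23,500 at 25.5% = $5,992.50
Fee: $61,060.00 + $31,050.00 + $5,992.50 = $98,102.50
Referral share: 38.5% of $98,102.50 = $37,769.46; lead counsel retains $98,102.50 − $37,769.46 = $60,333.04.

$60,333.04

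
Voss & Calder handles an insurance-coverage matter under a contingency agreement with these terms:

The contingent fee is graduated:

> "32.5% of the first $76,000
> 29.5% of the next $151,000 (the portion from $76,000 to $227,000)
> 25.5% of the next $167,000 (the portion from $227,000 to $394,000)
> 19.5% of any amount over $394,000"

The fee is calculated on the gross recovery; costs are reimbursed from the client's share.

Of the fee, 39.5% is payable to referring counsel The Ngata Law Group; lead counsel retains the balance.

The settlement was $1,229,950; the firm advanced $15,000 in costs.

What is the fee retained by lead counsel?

$166,278.35

Fee base is the gross recovery, $1,229,950; costs are reimbursed separately.
First $76,000 at 32.5% = $24,700.00
Next $151,000 at 29.5% = $44,545.00
Next $167,000 at 25.5% = $42,585.00
Remaining $835,950 at 19.5% = $163,010.25
Fee: $24,700.00 + $44,545.00 + $42,585.00 + $163,010.25 = $274,840.25
Referral share: 39.5% of $274,840.25 = $108,561.90; lead counsel retains $274,840.25 − $108,561.90 = $166,278.35.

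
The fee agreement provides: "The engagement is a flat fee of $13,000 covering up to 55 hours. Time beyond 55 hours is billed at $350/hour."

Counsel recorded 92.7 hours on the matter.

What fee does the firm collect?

$26,195.00

Flat fee: $13,000.00
Excess hours: 92.7 − 55 = 37.7
Overrun: 37.7 × $350 = $13,195.00
Total: $13,000.00 + $13,195.00 = $26,195.00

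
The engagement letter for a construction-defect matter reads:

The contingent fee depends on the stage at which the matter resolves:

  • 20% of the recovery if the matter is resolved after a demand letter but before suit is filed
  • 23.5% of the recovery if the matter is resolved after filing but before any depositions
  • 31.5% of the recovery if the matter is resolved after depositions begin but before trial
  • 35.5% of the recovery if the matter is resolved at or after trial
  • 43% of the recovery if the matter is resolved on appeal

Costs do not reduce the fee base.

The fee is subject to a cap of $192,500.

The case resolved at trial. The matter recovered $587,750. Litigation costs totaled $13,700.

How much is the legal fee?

Fee base is the gross recovery, $587,750; costs are reimbursed separately.
The matter resolved at trial, so the 35.5% rate applies.
$587,750 × 35.5% = $208,651.25
$208,651.25 exceeds the $192,500 cap, so the fee is capped at $192,500.00.

$192,500.00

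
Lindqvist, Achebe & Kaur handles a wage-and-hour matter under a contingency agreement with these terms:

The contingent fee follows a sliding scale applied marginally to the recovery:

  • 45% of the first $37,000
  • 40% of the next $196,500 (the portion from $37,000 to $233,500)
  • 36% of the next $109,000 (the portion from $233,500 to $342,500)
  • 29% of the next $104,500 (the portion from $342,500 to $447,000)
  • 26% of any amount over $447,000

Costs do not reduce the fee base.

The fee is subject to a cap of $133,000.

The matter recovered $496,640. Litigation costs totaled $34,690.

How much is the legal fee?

Fee base is the gross recovery, $496,640; costs are reimbursed separately.
First $37,000 at 45% = $16,650.00
Next $196,500 at 40% = $78,600.00
Next $109,000 at 36% = $39,240.00
Next $104,500 at 29% = $30,305.00
Remaining $49,640 at 26% = $12,906.40
Fee: $16,650.00 + $78,600.00 + $39,240.00 + $30,305.00 + $12,906.40 = $177,701.40
$177,701.40 exceeds the $133,000 cap, so the fee is capped at $133,000.00.

$133,000.00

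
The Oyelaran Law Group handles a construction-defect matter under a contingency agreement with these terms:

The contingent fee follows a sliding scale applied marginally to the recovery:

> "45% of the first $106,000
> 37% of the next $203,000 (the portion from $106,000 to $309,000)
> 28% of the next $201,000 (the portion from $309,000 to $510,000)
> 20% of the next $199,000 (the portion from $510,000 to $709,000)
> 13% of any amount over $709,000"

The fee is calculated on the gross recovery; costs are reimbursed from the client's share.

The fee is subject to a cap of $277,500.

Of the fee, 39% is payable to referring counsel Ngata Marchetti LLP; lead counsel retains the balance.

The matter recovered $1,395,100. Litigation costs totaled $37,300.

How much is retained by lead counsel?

Fee base is the gross recovery, $1,395,100; costs are reimbursed separately.
First $106,000 at 45% = $47,700.00
Next $203,000 at 37% = $75,110.00
Next $201,000 at 28% = $56,280.00
Next $199,000 at 20% = $39,800.00
Remaining $686,100 at 13% = $89,193.00
Fee: $47,700.00 + $75,110.00 + $56,280.00 + $39,800.00 + $89,193.00 = $308,083.00
$308,083.00 exceeds the $277,500 cap, so the fee is capped at $277,500.00.
Referral share: 39% of $277,500.00 = $108,225.00; lead counsel retains $277,500.00 − $108,225.00 = $169,275.00.

$169,275.00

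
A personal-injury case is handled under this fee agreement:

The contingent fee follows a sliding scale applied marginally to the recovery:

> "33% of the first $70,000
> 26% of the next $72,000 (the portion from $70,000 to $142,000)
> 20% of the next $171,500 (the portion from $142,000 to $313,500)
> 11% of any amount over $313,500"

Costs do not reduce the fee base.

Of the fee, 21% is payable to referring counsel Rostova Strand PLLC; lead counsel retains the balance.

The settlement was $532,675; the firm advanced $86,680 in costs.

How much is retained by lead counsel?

$79,181.11

Fee base is the gross recovery, $532,675; costs are reimbursed separately.
First $70,000 at 33% = $23,100.00
Next $72,000 at 26% = $18,720.00
Next $171,500 at 20% = $34,300.00
Remaining $219,175 at 11% = $24,109.25
Fee: $23,100.00 + $18,720.00 + $34,300.00 + $24,109.25 = $100,229.25
Referral share: 21% of $100,229.25 = $21,048.14; lead counsel retains $100,229.25 − $21,048.14 = $79,181.11.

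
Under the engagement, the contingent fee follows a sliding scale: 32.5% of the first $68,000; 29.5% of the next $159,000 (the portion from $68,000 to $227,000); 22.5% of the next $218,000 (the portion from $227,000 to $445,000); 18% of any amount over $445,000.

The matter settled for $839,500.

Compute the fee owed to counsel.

First $68,000 at 32.5% = $22,100.00
Next $159,000 at 29.5% = $46,905.00
Next $218,000 at 22.5% = $49,050.00
Remaining $394,500 at 18% = $71,010.00
Fee: $22,100.00 + $46,905.00 + $49,050.00 + $71,010.00 = $189,065.00

$189,065.00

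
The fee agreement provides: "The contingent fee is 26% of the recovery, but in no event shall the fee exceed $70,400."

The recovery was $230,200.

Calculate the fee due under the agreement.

$59,852.00

26% of $230,200 = $59,852.00
That is under the $70,400 cap.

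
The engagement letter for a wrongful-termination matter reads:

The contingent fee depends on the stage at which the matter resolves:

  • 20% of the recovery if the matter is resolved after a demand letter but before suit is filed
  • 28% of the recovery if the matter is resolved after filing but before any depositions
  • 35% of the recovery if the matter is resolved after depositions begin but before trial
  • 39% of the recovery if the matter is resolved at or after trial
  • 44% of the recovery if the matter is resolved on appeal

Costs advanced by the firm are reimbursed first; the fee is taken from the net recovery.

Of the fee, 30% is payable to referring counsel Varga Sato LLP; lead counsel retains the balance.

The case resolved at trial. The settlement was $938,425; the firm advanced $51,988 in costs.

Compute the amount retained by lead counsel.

Fee base (net of costs): $938,425 − $51,988 = $886,437
The matter resolved at trial, so the 39% rate applies.
$886,437 × 39% = $345,710.43
Referral share: 30% of $345,710.43 = $103,713.13; lead counsel retains $345,710.43 − $103,713.13 = $241,997.30.

$241,997.30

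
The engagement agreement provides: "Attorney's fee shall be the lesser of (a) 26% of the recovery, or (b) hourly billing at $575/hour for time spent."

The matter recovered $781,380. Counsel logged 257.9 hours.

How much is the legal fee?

(a) 26% of $781,380 = $203,158.80
(b) 257.9 × $575 = $148,292.50
The lesser is (b): $148,292.50.

$148,292.50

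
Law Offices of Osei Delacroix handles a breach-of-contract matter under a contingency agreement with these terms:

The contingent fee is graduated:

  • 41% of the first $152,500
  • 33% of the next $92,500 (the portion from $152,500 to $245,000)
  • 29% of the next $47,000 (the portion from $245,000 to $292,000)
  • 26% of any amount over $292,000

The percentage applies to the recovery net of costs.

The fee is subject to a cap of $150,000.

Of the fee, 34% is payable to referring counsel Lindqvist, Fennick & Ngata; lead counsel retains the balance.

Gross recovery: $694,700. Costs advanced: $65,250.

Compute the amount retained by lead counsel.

Fee base (net of costs): $694,700 − $65,250 = $629,450
First $152,500 at 41% = $62,525.00
Next $92,500 at 33% = $30,525.00
Next $47,000 at 29% = $13,630.00
Remaining $337,450 at 26% = $87,737.00
Fee: $62,525.00 + $30,525.00 + $13,630.00 + $87,737.00 = $194,417.00
$194,417.00 exceeds the $150,000 cap, so the fee is capped at $150,000.00.
Referral share: 34% of $150,000.00 = $51,000.00; lead counsel retains $150,000.00 − $51,000.00 = $99,000.00.

$99,000.00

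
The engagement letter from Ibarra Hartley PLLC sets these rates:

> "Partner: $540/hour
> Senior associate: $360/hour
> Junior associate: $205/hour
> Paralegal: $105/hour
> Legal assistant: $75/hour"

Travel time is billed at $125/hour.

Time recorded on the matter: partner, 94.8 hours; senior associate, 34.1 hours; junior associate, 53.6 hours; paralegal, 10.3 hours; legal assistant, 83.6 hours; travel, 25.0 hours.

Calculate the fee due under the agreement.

Partner: 94.8 × $540 = $51,192.00
Senior associate: 34.1 × $360 = $12,276.00
Junior associate: 53.6 × $205 = $10,988.00
Paralegal: 10.3 × $105 = $1,081.50
Legal assistant: 83.6 × $75 = $6,270.00
Subtotal: $51,192.00 + $12,276.00 + $10,988.00 + $1,081.50 + $6,270.00 = $81,807.50
Travel: 25.0 × $125 = $3,125.00
Total: $81,807.50 + $3,125.00 = $84,932.50

$84,932.50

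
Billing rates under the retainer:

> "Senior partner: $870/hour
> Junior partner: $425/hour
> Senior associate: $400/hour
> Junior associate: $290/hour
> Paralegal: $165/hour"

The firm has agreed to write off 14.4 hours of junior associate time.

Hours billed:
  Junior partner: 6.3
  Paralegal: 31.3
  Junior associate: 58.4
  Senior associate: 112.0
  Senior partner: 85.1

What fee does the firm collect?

$139,439.00

Senior partner: 85.1 × $870 = $74,037.00
Junior partner: 6.3 × $425 = $2,677.50
Senior associate: 112.0 × $400 = $44,800.00
Junior associate: 58.4 × $290 = $16,936.00
Paralegal: 31.3 × $165 = $5,164.50
Subtotal: $143,615.00
Write-off: 14.4 × $290 = $4,176.00
Total: $143,615.00 − $4,176.00 = $139,439.00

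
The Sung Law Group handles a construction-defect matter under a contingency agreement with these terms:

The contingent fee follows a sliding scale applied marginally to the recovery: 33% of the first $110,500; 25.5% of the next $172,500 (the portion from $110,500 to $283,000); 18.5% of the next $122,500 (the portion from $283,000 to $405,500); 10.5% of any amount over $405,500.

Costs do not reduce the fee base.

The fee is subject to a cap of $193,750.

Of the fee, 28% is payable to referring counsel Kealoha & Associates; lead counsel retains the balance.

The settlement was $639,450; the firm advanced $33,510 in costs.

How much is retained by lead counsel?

$91,929.42

Fee base is the gross recovery, $639,450; costs are reimbursed separately.
First $110,500 at 33% = $36,465.00
Next $172,500 at 25.5% = $43,987.50
Next $122,500 at 18.5% = $22,662.50
Remaining $233,950 at 10.5% = $24,564.75
Fee: $36,465.00 + $43,987.50 + $22,662.50 + $24,564.75 = $127,679.75
$127,679.75 is under the $193,750 cap.
Referral share: 28% of $127,679.75 = $35,750.33; lead counsel retains $127,679.75 − $35,750.33 = $91,929.42.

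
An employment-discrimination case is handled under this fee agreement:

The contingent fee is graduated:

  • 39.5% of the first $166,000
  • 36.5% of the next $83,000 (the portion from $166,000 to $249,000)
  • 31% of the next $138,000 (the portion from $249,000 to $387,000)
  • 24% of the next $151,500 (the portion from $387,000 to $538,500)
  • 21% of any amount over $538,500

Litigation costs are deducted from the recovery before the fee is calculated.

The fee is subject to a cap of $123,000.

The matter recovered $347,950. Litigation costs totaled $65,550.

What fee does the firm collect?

$106,219.00

Fee base (net of costs): $347,950 − $65,550 = $282,400
First $166,000 at 39.5% = $65,570.00
Next $83,000 at 36.5% = $30,295.00
Remaining $33,400 at 31% = $10,354.00
Fee: $65,570.00 + $30,295.00 + $10,354.00 = $106,219.00
$106,219.00 is under the $123,000 cap.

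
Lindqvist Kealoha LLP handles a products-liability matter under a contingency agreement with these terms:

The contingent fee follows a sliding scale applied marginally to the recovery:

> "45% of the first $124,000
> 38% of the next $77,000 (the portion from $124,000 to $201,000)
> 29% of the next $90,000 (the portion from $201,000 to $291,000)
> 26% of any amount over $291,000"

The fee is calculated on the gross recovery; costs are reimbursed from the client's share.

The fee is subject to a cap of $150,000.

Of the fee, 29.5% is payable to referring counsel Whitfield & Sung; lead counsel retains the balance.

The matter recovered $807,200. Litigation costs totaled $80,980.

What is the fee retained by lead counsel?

$105,750.00

Fee base is the gross recovery, $807,200; costs are reimbursed separately.
First $124,000 at 45% = $55,800.00
Next $77,000 at 38% = $29,260.00
Next $90,000 at 29% = $26,100.00
Remaining $516,200 at 26% = $134,212.00
Fee: $55,800.00 + $29,260.00 + $26,100.00 + $134,212.00 = $245,372.00
$245,372.00 exceeds the $150,000 cap, so the fee is capped at $150,000.00.
Referral share: 29.5% of $150,000.00 = $44,250.00; lead counsel retains $150,000.00 − $44,250.00 = $105,750.00.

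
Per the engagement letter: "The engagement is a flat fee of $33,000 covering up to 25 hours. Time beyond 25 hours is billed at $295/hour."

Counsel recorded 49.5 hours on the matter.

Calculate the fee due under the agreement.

Flat fee: $33,000.00
Excess hours: 49.5 − 25 = 24.5
Overrun: 24.5 × $295 = $7,227.50
Total: $33,000.00 + $7,227.50 = $40,227.50

$40,227.50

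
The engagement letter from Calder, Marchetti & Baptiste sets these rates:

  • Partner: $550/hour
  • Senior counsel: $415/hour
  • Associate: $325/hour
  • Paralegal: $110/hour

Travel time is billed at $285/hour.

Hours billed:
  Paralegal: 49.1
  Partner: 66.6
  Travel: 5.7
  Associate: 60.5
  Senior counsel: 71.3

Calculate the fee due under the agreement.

Partner: 66.6 × $550 = $36,630.00
Senior counsel: 71.3 × $415 = $29,589.50
Associate: 60.5 × $325 = $19,662.50
Paralegal: 49.1 × $110 = $5,401.00
Subtotal: $36,630.00 + $29,589.50 + $19,662.50 + $5,401.00 = $91,283.00
Travel: 5.7 × $285 = $1,624.50
Total: $91,283.00 + $1,624.50 = $92,907.50

$92,907.50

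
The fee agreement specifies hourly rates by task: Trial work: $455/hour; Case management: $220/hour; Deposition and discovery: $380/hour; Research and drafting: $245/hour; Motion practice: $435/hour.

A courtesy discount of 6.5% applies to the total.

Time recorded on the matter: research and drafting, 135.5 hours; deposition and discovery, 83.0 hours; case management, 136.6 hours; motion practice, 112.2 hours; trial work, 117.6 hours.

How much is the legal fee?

Trial work: 117.6 × $455 = $53,508.00
Case management: 136.6 × $220 = $30,052.00
Deposition and discovery: 83.0 × $380 = $31,540.00
Research and drafting: 135.5 × $245 = $33,197.50
Motion practice: 112.2 × $435 = $48,807.00
Subtotal: $197,104.50
Less 6.5% discount: −$12,811.79
Total: $197,104.50 − $12,811.79 = $184,292.71

$184,292.71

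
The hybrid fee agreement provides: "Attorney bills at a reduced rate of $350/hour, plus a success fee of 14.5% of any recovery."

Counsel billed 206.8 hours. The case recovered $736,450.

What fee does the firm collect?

$179,165.25

Hourly: 206.8 × $350 = $72,380.00
Success fee: 14.5% of $736,450 = $106,785.25
Total: $72,380.00 + $106,785.25 = $179,165.25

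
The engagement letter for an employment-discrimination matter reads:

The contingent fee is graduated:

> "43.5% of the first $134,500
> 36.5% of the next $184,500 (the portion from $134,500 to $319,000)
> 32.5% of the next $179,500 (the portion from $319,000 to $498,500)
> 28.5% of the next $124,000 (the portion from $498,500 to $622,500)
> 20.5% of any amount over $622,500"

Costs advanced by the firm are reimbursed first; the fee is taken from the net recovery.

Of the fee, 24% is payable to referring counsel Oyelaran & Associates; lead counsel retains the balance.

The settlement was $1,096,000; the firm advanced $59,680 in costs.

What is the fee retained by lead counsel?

$231,314.06

Fee base (net of costs): $1,096,000 − $59,680 = $1,036,320
First $134,500 at 43.5% = $58,507.50
Next $184,500 at 36.5% = $67,342.50
Next $179,500 at 32.5% = $58,337.50
Next $124,000 at 28.5% = $35,340.00
Remaining $413,820 at 20.5% = $84,833.10
Fee: $58,507.50 + $67,342.50 + $58,337.50 + $35,340.00 + $84,833.10 = $304,360.60
Referral share: 24% of $304,360.60 = $73,046.54; lead counsel retains $304,360.60 − $73,046.54 = $231,314.06.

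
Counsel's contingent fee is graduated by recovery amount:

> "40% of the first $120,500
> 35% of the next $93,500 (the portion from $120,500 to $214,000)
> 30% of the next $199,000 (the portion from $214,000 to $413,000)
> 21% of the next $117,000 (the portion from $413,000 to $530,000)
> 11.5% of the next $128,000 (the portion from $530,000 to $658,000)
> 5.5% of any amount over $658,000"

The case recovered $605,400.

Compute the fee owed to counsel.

First $120,500 at 40% = $48,200.00
Next $93,500 at 35% = $32,725.00
Next $199,000 at 30% = $59,700.00
Next $117,000 at 21% = $24,570.00
Remaining $75,400 at 11.5% = $8,671.00
Fee: $48,200.00 + $32,725.00 + $59,700.00 + $24,570.00 + $8,671.00 = $173,866.00

$173,866.00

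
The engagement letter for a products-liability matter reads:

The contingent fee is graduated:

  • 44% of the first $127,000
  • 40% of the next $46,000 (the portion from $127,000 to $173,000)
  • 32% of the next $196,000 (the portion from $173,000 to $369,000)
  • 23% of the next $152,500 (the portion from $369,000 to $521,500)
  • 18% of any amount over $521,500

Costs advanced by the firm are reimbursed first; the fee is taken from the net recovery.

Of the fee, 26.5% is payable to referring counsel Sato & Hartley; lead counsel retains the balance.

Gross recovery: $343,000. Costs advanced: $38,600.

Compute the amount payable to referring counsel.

Fee base (net of costs): $343,000 − $38,600 = $304,400
First $127,000 at 44% = $55,880.00
Next $46,000 at 40% = $18,400.00
Remaining $131,400 at 32% = $42,048.00
Fee: $55,880.00 + $18,400.00 + $42,048.00 = $116,328.00
Referral share: 26.5% of $116,328.00 = $30,826.92; lead counsel retains $116,328.00 − $30,826.92 = $85,501.08.

$30,826.92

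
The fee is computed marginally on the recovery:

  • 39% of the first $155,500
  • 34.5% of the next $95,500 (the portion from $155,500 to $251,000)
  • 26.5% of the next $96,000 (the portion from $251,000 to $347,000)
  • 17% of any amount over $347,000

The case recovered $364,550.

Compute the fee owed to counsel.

$122,016.00

First $155,500 at 39% = $60,645.00
Next $95,500 at 34.5% = $32,947.50
Next $96,000 at 26.5% = $25,440.00
Remaining $17,550 at 17% = $2,983.50
Fee: $60,645.00 + $32,947.50 + $25,440.00 + $2,983.50 = $122,016.00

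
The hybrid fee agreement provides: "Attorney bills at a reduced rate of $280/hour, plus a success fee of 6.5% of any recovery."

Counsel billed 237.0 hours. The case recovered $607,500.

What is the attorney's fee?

Hourly: 237.0 × $280 = $66,360.00
Success fee: 6.5% of $607,500 = $39,487.50
Total: $66,360.00 + $39,487.50 = $105,847.50

$105,847.50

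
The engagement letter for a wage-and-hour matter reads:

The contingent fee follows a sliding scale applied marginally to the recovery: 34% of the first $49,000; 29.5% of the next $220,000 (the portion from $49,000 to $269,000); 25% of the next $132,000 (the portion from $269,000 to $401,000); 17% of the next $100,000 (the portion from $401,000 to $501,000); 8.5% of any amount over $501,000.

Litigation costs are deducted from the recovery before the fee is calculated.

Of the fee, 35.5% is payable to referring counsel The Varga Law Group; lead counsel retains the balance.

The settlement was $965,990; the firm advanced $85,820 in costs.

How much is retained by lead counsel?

$105,644.20

Fee base (net of costs): $965,990 − $85,820 = $880,170
First $49,000 at 34% = $16,660.00
Next $220,000 at 29.5% = $64,900.00
Next $132,000 at 25% = $33,000.00
Next $100,000 at 17% = $17,000.00
Remaining $379,170 at 8.5% = $32,229.45
Fee: $16,660.00 + $64,900.00 + $33,000.00 + $17,000.00 + $32,229.45 = $163,789.45
Referral share: 35.5% of $163,789.45 = $58,145.25; lead counsel retains $163,789.45 − $58,145.25 = $105,644.20.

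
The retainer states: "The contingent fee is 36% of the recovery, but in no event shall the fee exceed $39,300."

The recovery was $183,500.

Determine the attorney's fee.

$39,300.00

36% of $183,500 = $66,060.00
That exceeds the $39,300 cap, so the fee is capped at $39,300.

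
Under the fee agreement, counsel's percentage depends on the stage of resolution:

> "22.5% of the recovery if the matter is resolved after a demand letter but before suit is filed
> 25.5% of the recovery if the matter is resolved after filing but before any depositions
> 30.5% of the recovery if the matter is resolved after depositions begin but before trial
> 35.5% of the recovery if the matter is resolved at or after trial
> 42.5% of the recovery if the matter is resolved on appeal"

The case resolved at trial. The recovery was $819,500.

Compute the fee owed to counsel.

The matter resolved at trial, so the 35.5% rate applies.
$819,500 × 35.5% = $290,922.50

$290,922.50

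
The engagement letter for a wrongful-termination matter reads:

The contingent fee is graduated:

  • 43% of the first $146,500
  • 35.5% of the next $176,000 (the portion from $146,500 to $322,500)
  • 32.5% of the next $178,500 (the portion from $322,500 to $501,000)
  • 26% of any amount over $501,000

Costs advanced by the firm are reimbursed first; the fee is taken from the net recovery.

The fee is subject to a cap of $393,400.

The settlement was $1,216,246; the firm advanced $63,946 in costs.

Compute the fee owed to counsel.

Fee base (net of costs): $1,216,246 − $63,946 = $1,152,300
First $146,500 at 43% = $62,995.00
Next $176,000 at 35.5% = $62,480.00
Next $178,500 at 32.5% = $58,012.50
Remaining $651,300 at 26% = $169,338.00
Fee: $62,995.00 + $62,480.00 + $58,012.50 + $169,338.00 = $352,825.50
$352,825.50 is under the $393,400 cap.

$352,825.50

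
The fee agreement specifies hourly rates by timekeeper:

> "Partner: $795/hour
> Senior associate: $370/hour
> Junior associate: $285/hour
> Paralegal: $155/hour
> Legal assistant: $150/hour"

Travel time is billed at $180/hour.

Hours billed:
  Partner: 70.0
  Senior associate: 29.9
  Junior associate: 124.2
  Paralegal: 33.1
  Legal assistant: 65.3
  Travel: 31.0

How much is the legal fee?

Partner: 70.0 × $795 = $55,650.00
Senior associate: 29.9 × $370 = $11,063.00
Junior associate: 124.2 × $285 = $35,397.00
Paralegal: 33.1 × $155 = $5,130.50
Legal assistant: 65.3 × $150 = $9,795.00
Subtotal: $55,650.00 + $11,063.00 + $35,397.00 + $5,130.50 + $9,795.00 = $117,035.50
Travel: 31.0 × $180 = $5,580.00
Total: $117,035.50 + $5,580.00 = $122,615.50

$122,615.50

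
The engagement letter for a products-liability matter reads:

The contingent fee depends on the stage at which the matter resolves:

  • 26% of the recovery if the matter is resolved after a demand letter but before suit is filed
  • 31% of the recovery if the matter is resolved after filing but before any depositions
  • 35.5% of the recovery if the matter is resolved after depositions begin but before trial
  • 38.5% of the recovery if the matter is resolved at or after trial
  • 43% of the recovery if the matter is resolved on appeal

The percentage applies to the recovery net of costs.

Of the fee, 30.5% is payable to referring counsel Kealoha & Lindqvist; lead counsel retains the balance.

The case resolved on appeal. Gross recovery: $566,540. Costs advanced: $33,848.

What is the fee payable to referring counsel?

$69,862.56

Fee base (net of costs): $566,540 − $33,848 = $532,692
The matter resolved on appeal, so the 43% rate applies.
$532,692 × 43% = $229,057.56
Referral share: 30.5% of $229,057.56 = $69,862.56; lead counsel retains $229,057.56 − $69,862.56 = $159,195.00.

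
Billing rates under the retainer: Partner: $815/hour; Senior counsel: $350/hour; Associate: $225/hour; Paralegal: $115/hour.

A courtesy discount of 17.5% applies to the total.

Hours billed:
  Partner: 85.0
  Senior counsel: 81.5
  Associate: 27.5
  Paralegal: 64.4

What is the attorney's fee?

$91,899.64

Partner: 85.0 × $815 = $69,275.00
Senior counsel: 81.5 × $350 = $28,525.00
Associate: 27.5 × $225 = $6,187.50
Paralegal: 64.4 × $115 = $7,406.00
Subtotal: $111,393.50
Less 17.5% discount: −$19,493.86
Total: $111,393.50 − $19,493.86 = $91,899.64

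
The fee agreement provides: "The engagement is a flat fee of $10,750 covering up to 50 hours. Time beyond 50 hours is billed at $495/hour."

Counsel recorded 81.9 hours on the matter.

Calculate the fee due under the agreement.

Flat fee: $10,750.00
Excess hours: 81.9 − 50 = 31.9
Overrun: 31.9 × $495 = $15,790.50
Total: $10,750.00 + $15,790.50 = $26,540.50

$26,540.50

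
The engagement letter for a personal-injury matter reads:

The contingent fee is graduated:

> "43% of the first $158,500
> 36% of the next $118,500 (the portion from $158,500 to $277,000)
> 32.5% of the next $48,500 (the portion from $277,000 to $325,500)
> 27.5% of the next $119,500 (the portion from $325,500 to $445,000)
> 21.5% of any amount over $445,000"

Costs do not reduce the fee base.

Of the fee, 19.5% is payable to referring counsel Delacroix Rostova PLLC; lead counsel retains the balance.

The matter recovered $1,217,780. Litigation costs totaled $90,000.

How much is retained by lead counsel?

$262,098.10

Fee base is the gross recovery, $1,217,780; costs are reimbursed separately.
First $158,500 at 43% = $68,155.00
Next $118,500 at 36% = $42,660.00
Next $48,500 at 32.5% = $15,762.50
Next $119,500 at 27.5% = $32,862.50
Remaining $772,780 at 21.5% = $166,147.70
Fee: $68,155.00 + $42,660.00 + $15,762.50 + $32,862.50 + $166,147.70 = $325,587.70
Referral share: 19.5% of $325,587.70 = $63,489.60; lead counsel retains $325,587.70 − $63,489.60 = $262,098.10.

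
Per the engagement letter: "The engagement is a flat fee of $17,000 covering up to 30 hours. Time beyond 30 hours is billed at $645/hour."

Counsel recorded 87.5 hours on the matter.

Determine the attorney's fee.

$54,087.50

Flat fee: $17,000.00
Excess hours: 87.5 − 30 = 57.5
Overrun: 57.5 × $645 = $37,087.50
Total: $17,000.00 + $37,087.50 = $54,087.50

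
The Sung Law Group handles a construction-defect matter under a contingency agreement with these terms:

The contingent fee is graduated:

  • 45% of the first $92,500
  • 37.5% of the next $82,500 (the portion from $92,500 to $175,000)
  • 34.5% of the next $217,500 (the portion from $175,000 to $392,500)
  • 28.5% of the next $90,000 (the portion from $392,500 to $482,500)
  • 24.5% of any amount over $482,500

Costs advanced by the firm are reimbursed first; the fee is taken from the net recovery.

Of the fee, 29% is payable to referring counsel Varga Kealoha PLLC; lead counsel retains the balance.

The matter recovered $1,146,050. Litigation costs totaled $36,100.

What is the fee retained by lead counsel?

$232,152.43

Fee base (net of costs): $1,146,050 − $36,100 = $1,109,950
First $92,500 at 45% = $41,625.00
Next $82,500 at 37.5% = $30,937.50
Next $217,500 at 34.5% = $75,037.50
Next $90,000 at 28.5% = $25,650.00
Remaining $627,450 at 24.5% = $153,725.25
Fee: $41,625.00 + $30,937.50 + $75,037.50 + $25,650.00 + $153,725.25 = $326,975.25
Referral share: 29% of $326,975.25 = $94,822.82; lead counsel retains $326,975.25 − $94,822.82 = $232,152.43.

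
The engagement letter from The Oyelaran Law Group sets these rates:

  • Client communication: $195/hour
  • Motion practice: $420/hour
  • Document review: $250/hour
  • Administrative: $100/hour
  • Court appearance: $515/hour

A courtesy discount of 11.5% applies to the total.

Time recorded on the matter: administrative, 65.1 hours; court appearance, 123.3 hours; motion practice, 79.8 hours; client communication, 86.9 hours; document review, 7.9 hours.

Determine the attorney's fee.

Client communication: 86.9 × $195 = $16,945.50
Motion practice: 79.8 × $420 = $33,516.00
Document review: 7.9 × $250 = $1,975.00
Administrative: 65.1 × $100 = $6,510.00
Court appearance: 123.3 × $515 = $63,499.50
Subtotal: $122,446.00
Less 11.5% discount: −$14,081.29
Total: $122,446.00 − $14,081.29 = $108,364.71

$108,364.71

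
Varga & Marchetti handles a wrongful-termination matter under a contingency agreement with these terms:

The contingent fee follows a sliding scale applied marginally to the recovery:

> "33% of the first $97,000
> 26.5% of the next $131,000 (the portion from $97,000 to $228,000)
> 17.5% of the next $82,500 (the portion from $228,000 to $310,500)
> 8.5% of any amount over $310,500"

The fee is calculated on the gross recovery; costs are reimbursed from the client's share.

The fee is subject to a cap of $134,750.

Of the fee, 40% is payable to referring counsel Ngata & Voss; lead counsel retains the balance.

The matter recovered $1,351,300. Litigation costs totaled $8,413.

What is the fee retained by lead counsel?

$80,850.00

Fee base is the gross recovery, $1,351,300; costs are reimbursed separately.
First $97,000 at 33% = $32,010.00
Next $131,000 at 26.5% = $34,715.00
Next $82,500 at 17.5% = $14,437.50
Remaining $1,040,800 at 8.5% = $88,468.00
Fee: $32,010.00 + $34,715.00 + $14,437.50 + $88,468.00 = $169,630.50
$169,630.50 exceeds the $134,750 cap, so the fee is capped at $134,750.00.
Referral share: 40% of $134,750.00 = $53,900.00; lead counsel retains $134,750.00 − $53,900.00 = $80,850.00.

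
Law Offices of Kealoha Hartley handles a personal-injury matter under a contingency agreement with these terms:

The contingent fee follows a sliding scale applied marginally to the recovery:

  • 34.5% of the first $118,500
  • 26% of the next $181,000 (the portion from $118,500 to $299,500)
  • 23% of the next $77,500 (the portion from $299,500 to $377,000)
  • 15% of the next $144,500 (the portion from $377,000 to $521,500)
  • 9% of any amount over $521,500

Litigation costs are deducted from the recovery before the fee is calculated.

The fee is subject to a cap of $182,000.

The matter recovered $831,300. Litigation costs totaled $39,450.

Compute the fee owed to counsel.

$151,774.00

Fee base (net of costs): $831,300 − $39,450 = $791,850
First $118,500 at 34.5% = $40,882.50
Next $181,000 at 26% = $47,060.00
Next $77,500 at 23% = $17,825.00
Next $144,500 at 15% = $21,675.00
Remaining $270,350 at 9% = $24,331.50
Fee: $40,882.50 + $47,060.00 + $17,825.00 + $21,675.00 + $24,331.50 = $151,774.00
$151,774.00 is under the $182,000 cap.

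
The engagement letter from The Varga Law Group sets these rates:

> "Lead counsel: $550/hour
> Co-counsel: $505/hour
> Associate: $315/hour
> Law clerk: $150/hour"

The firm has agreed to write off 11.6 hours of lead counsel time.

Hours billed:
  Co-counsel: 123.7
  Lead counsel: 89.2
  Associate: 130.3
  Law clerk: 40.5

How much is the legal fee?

$152,268.00

Lead counsel: 89.2 × $550 = $49,060.00
Co-counsel: 123.7 × $505 = $62,468.50
Associate: 130.3 × $315 = $41,044.50
Law clerk: 40.5 × $150 = $6,075.00
Subtotal: $158,648.00
Write-off: 11.6 × $550 = $6,380.00
Total: $158,648.00 − $6,380.00 = $152,268.00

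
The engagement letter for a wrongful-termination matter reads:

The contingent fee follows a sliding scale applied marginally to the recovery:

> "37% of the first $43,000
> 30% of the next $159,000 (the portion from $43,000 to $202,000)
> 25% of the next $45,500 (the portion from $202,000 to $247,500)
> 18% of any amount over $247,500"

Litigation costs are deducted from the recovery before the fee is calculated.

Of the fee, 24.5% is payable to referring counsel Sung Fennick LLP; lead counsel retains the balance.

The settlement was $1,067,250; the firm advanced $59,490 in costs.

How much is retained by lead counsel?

Fee base (net of costs): $1,067,250 − $59,490 = $1,007,760
First $43,000 at 37% = $15,910.00
Next $159,000 at 30% = $47,700.00
Next $45,500 at 25% = $11,375.00
Remaining $760,260 at 18% = $136,846.80
Fee: $15,910.00 + $47,700.00 + $11,375.00 + $136,846.80 = $211,831.80
Referral share: 24.5% of $211,831.80 = $51,898.79; lead counsel retains $211,831.80 − $51,898.79 = $159,933.01.

$159,933.01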